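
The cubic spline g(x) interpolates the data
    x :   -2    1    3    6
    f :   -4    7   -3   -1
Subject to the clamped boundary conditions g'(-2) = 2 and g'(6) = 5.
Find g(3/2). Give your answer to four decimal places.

5.5179

Write M_i for g''(x_i). With h_i = 3, 2, 3 and divided differences Δ_i = 11/3, -5, 2/3, the continuity of g' gives the tridiagonal system
  3·M_0 + 10·M_1 + 2·M_2 = 6(Δ_1 - Δ_0) = -52
  2·M_1 + 10·M_2 + 3·M_3 = 6(Δ_2 - Δ_1) = 34
Clamped end conditions give two more equations: 2h_0·M_0 + h_0·M_1 = 6(Δ_0 - g'(-2)) = 10 and h_2·M_2 + 2h_2·M_3 = 6(g'(6) - Δ_2) = 26.
Solving the tridiagonal system: M_0 = 116/21, M_1 = -54/7, M_2 = 30/7, M_3 = 46/21.
On [1, 3], g(x) = 7 - 9/7·(x - 1) - 27/7·(x - 1)² + 1·(x - 1)³.
With (x - 1) = 1/2: g(3/2) = 309/56.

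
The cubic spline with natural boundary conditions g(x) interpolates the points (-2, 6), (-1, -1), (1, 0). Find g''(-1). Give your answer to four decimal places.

7.5000

Let M_i = g''(x_i). Step sizes h_i = 1, 2; slopes of the chords Δ_i = (y_(i+1) - y_i)/h_i = -7, 1/2.
  1·M_0 + 6·M_1 + 2·M_2 = 6(Δ_1 - Δ_0) = 45
Natural end conditions: M_0 = M_2 = 0.
Hence M_0 = 0, M_1 = 15/2, M_2 = 0.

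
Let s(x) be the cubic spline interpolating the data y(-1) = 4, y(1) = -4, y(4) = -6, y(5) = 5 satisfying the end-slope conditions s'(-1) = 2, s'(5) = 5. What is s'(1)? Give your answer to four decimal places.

-6.8205

Write M_i for s''(x_i). With h_i = 2, 3, 1 and divided differences Δ_i = -4, -2/3, 11, the continuity of s' gives the tridiagonal system
  2·M_0 + 10·M_1 + 3·M_2 = 6(Δ_1 - Δ_0) = 20
  3·M_1 + 8·M_2 + 1·M_3 = 6(Δ_2 - Δ_1) = 70
Clamped end conditions give two more equations: 2h_0·M_0 + h_0·M_1 = 6(Δ_0 - s'(-1)) = -36 and h_2·M_2 + 2h_2·M_3 = 6(s'(5) - Δ_2) = -36.
Forward elimination and back-substitution give M_0 = -358/39, M_1 = 14/39, M_2 = 452/39, M_3 = -928/39.
On [1, 4], s'(x) = b_1 + 2c_1·(x - 1) + 3d_1·(x - 1)² with b_1 = Δ_1 - h_1(2M_1 + M_2)/6 = -266/39, c_1 = M_1/2 = 7/39, d_1 = (M_2 - M_1)/(6h_1) = 73/117. So s'(1) = -266/39.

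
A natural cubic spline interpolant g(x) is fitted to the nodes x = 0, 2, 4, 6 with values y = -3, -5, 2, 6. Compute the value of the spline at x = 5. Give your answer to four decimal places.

Put M_i = g'' at the i-th knot. Here h = (2, 2, 2) and Δ = (-1, 7/2, 2), so the interior equations h_(i-1)·M_(i-1) + 2(h_(i-1)+h_i)·M_i + h_i·M_(i+1) = 6(Δ_i − Δ_(i-1)) read
  2·M_0 + 8·M_1 + 2·M_2 = 6(Δ_1 - Δ_0) = 27
  2·M_1 + 8·M_2 + 2·M_3 = 6(Δ_2 - Δ_1) = -9
Natural end conditions: M_0 = M_3 = 0.
Hence M_0 = 0, M_1 = 39/10, M_2 = -21/10, M_3 = 0.
On [4, 6], g(x) = 2 + 17/5·(x - 4) - 21/20·(x - 4)² + 7/40·(x - 4)³.
With (x - 4) = 1: g(5) = 181/40.

4.5250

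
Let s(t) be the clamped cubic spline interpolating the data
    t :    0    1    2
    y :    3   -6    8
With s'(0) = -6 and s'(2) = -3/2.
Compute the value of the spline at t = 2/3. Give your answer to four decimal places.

Put M_i = s'' at the i-th knot. Here h = (1, 1) and Δ = (-9, 14), so the interior equations h_(i-1)·M_(i-1) + 2(h_(i-1)+h_i)·M_i + h_i·M_(i+1) = 6(Δ_i − Δ_(i-1)) read
  1·M_0 + 4·M_1 + 1·M_2 = 6(Δ_1 - Δ_0) = 138
Clamped end conditions give two more equations: 2h_0·M_0 + h_0·M_1 = 6(Δ_0 - s'(0)) = -18 and h_1·M_1 + 2h_1·M_2 = 6(s'(2) - Δ_1) = -93.
Solving: M_0 = -165/4, M_1 = 129/2, M_2 = -315/4.
On [0, 1], s(t) = 3 - 6·t - 165/8·t² + 141/8·t³.
With t = 2/3: s(2/3) = -89/18.

-4.9444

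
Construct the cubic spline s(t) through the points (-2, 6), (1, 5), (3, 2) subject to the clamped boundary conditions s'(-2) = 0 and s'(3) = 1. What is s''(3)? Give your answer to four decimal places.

4.6500

With M_i denoting the second derivative at x_i, h_i = 3, 2, and Δ_i = (y_(i+1) − y_i)/h_i = -1/3, -3/2:
  3·M_0 + 10·M_1 + 2·M_2 = 6(Δ_1 - Δ_0) = -7
Clamped end conditions give two more equations: 2h_0·M_0 + h_0·M_1 = 6(Δ_0 - s'(-2)) = -2 and h_1·M_1 + 2h_1·M_2 = 6(s'(3) - Δ_1) = 15.
Hence M_0 = 17/30, M_1 = -9/5, M_2 = 93/20.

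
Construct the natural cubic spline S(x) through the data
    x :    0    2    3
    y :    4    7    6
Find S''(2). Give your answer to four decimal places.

-2.5000

Let M_i = S''(x_i). Step sizes h_i = 2, 1; slopes of the chords Δ_i = (y_(i+1) - y_i)/h_i = 3/2, -1.
  2·M_0 + 6·M_1 + 1·M_2 = 6(Δ_1 - Δ_0) = -15
Natural end conditions: M_0 = M_2 = 0.
Solving the tridiagonal system: M_0 = 0, M_1 = -5/2, M_2 = 0.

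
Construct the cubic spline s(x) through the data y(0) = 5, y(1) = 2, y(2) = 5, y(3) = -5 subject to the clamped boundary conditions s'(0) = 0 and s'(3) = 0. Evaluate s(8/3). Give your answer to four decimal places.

Put σ_i = s'' at the i-th knot. Here h = (1, 1, 1) and Δ = (-3, 3, -10), so the interior equations h_(i-1)·σ_(i-1) + 2(h_(i-1)+h_i)·σ_i + h_i·σ_(i+1) = 6(Δ_i − Δ_(i-1)) read
  1·σ_0 + 4·σ_1 + 1·σ_2 = 6(Δ_1 - Δ_0) = 36
  1·σ_1 + 4·σ_2 + 1·σ_3 = 6(Δ_2 - Δ_1) = -78
Clamped end conditions give two more equations: 2h_0·σ_0 + h_0·σ_1 = 6(Δ_0 - s'(0)) = -18 and h_2·σ_2 + 2h_2·σ_3 = 6(s'(3) - Δ_2) = 60.
Solving the tridiagonal system: σ_0 = -104/5, σ_1 = 118/5, σ_2 = -188/5, σ_3 = 244/5.
On [2, 3], s(x) = 5 - 28/5·(x - 2) - 94/5·(x - 2)² + 72/5·(x - 2)³.
With (x - 2) = 2/3: s(8/3) = -127/45.

-2.8222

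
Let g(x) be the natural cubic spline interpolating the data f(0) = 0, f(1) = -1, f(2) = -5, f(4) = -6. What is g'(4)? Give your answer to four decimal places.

0.9783

Put M_i = g'' at the i-th knot. Here h = (1, 1, 2) and Δ = (-1, -4, -1/2), so the interior equations h_(i-1)·M_(i-1) + 2(h_(i-1)+h_i)·M_i + h_i·M_(i+1) = 6(Δ_i − Δ_(i-1)) read
  1·M_0 + 4·M_1 + 1·M_2 = 6(Δ_1 - Δ_0) = -18
  1·M_1 + 6·M_2 + 2·M_3 = 6(Δ_2 - Δ_1) = 21
Natural end conditions: M_0 = M_3 = 0.
Forward elimination and back-substitution give M_0 = 0, M_1 = -129/23, M_2 = 102/23, M_3 = 0.
On [2, 4], g'(x) = b_2 + 2c_2·(x - 2) + 3d_2·(x - 2)² with b_2 = Δ_2 - h_2(2M_2 + M_3)/6 = -159/46, c_2 = M_2/2 = 51/23, d_2 = (M_3 - M_2)/(6h_2) = -17/46. So g'(4) = 45/46.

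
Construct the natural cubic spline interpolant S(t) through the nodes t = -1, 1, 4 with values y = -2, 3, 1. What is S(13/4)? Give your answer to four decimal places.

Put M_i = S'' at the i-th knot. Here h = (2, 3) and Δ = (5/2, -2/3), so the interior equations h_(i-1)·M_(i-1) + 2(h_(i-1)+h_i)·M_i + h_i·M_(i+1) = 6(Δ_i − Δ_(i-1)) read
  2·M_0 + 10·M_1 + 3·M_2 = 6(Δ_1 - Δ_0) = -19
Natural end conditions: M_0 = M_2 = 0.
Hence M_0 = 0, M_1 = -19/10, M_2 = 0.
On [1, 4], S(t) = 3 + 37/30·(t - 1) - 19/20·(t - 1)² + 19/180·(t - 1)³.
With (t - 1) = 9/4: S(13/4) = 555/256.

2.1680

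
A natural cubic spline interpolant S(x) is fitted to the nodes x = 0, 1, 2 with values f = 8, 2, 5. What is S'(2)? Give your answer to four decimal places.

Write M_i for S''(x_i). With h_i = 1, 1 and divided differences Δ_i = -6, 3, the continuity of S' gives the tridiagonal system
  1·M_0 + 4·M_1 + 1·M_2 = 6(Δ_1 - Δ_0) = 54
Natural end conditions: M_0 = M_2 = 0.
Forward elimination and back-substitution give M_0 = 0, M_1 = 27/2, M_2 = 0.
On [1, 2], S'(x) = b_1 + 2c_1·(x - 1) + 3d_1·(x - 1)² with b_1 = Δ_1 - h_1(2M_1 + M_2)/6 = -3/2, c_1 = M_1/2 = 27/4, d_1 = (M_2 - M_1)/(6h_1) = -9/4. So S'(2) = 21/4.

5.2500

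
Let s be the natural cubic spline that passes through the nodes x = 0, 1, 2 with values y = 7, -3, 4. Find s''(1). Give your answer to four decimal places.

Write M_i for s''(x_i). With h_i = 1, 1 and divided differences Δ_i = -10, 7, the continuity of s' gives the tridiagonal system
  1·M_0 + 4·M_1 + 1·M_2 = 6(Δ_1 - Δ_0) = 102
Natural end conditions: M_0 = M_2 = 0.
Solving the tridiagonal system: M_0 = 0, M_1 = 51/2, M_2 = 0.

25.5000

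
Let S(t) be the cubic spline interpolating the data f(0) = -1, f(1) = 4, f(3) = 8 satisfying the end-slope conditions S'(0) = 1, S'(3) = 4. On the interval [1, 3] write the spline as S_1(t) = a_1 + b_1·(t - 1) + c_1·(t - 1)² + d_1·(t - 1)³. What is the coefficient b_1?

Put σ_i = S'' at the i-th knot. Here h = (1, 2) and Δ = (5, 2), so the interior equations h_(i-1)·σ_(i-1) + 2(h_(i-1)+h_i)·σ_i + h_i·σ_(i+1) = 6(Δ_i − Δ_(i-1)) read
  1·σ_0 + 6·σ_1 + 2·σ_2 = 6(Δ_1 - Δ_0) = -18
Clamped end conditions give two more equations: 2h_0·σ_0 + h_0·σ_1 = 6(Δ_0 - S'(0)) = 24 and h_1·σ_1 + 2h_1·σ_2 = 6(S'(3) - Δ_1) = 12.
Hence σ_0 = 16, σ_1 = -8, σ_2 = 7.
On [1, 3], with S_1(t) = a_1 + b_1·(t - 1) + c_1·(t - 1)² + d_1·(t - 1)³: c_1 = σ_1/2 = -4, d_1 = (σ_2 - σ_1)/(6h_1) = 5/4, b_1 = Δ_1 - h_1(2σ_1 + σ_2)/6 = 5.

5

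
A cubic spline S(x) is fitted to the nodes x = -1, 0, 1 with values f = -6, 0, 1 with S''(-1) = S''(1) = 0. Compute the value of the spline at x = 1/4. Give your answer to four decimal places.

Put M_i = S'' at the i-th knot. Here h = (1, 1) and Δ = (6, 1), so the interior equations h_(i-1)·M_(i-1) + 2(h_(i-1)+h_i)·M_i + h_i·M_(i+1) = 6(Δ_i − Δ_(i-1)) read
  1·M_0 + 4·M_1 + 1·M_2 = 6(Δ_1 - Δ_0) = -30
Natural end conditions: M_0 = M_2 = 0.
Solving: M_0 = 0, M_1 = -15/2, M_2 = 0.
On [0, 1], S(x) = 0 + 7/2·x - 15/4·x² + 5/4·x³.
With x = 1/4: S(1/4) = 169/256.

0.6602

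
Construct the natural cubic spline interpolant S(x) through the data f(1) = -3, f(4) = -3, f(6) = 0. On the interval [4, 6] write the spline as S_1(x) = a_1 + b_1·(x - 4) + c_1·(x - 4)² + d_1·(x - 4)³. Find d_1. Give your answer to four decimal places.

-0.0750

Put M_i = S'' at the i-th knot. Here h = (3, 2) and Δ = (0, 3/2), so the interior equations h_(i-1)·M_(i-1) + 2(h_(i-1)+h_i)·M_i + h_i·M_(i+1) = 6(Δ_i − Δ_(i-1)) read
  3·M_0 + 10·M_1 + 2·M_2 = 6(Δ_1 - Δ_0) = 9
Natural end conditions: M_0 = M_2 = 0.
Solving: M_0 = 0, M_1 = 9/10, M_2 = 0.
On [4, 6], with S_1(x) = a_1 + b_1·(x - 4) + c_1·(x - 4)² + d_1·(x - 4)³: c_1 = M_1/2 = 9/20, d_1 = (M_2 - M_1)/(6h_1) = -3/40, b_1 = Δ_1 - h_1(2M_1 + M_2)/6 = 9/10.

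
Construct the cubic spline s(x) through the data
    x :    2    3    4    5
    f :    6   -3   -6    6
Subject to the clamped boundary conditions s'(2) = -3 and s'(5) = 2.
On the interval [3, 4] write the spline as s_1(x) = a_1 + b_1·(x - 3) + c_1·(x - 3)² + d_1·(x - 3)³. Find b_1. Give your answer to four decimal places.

Write M_i for s''(x_i). With h_i = 1, 1, 1 and divided differences Δ_i = -9, -3, 12, the continuity of s' gives the tridiagonal system
  1·M_0 + 4·M_1 + 1·M_2 = 6(Δ_1 - Δ_0) = 36
  1·M_1 + 4·M_2 + 1·M_3 = 6(Δ_2 - Δ_1) = 90
Clamped end conditions give two more equations: 2h_0·M_0 + h_0·M_1 = 6(Δ_0 - s'(2)) = -36 and h_2·M_2 + 2h_2·M_3 = 6(s'(5) - Δ_2) = -60.
Hence M_0 = -316/15, M_1 = 92/15, M_2 = 488/15, M_3 = -694/15.
On [3, 4], with s_1(x) = a_1 + b_1·(x - 3) + c_1·(x - 3)² + d_1·(x - 3)³: c_1 = M_1/2 = 46/15, d_1 = (M_2 - M_1)/(6h_1) = 22/5, b_1 = Δ_1 - h_1(2M_1 + M_2)/6 = -157/15.

-10.4667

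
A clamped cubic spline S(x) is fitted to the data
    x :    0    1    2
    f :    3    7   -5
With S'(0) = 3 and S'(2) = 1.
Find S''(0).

26

Let M_i = S''(x_i). Step sizes h_i = 1, 1; slopes of the chords Δ_i = (y_(i+1) - y_i)/h_i = 4, -12.
  1·M_0 + 4·M_1 + 1·M_2 = 6(Δ_1 - Δ_0) = -96
Clamped end conditions give two more equations: 2h_0·M_0 + h_0·M_1 = 6(Δ_0 - S'(0)) = 6 and h_1·M_1 + 2h_1·M_2 = 6(S'(2) - Δ_1) = 78.
Solving the tridiagonal system: M_0 = 26, M_1 = -46, M_2 = 62.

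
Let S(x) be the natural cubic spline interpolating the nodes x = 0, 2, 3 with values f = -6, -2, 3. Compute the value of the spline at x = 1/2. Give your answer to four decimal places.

-5.4688

Let σ_i = S''(x_i). Step sizes h_i = 2, 1; slopes of the chords Δ_i = (y_(i+1) - y_i)/h_i = 2, 5.
  2·σ_0 + 6·σ_1 + 1·σ_2 = 6(Δ_1 - Δ_0) = 18
Natural end conditions: σ_0 = σ_2 = 0.
Solving the tridiagonal system: σ_0 = 0, σ_1 = 3, σ_2 = 0.
On [0, 2], S(x) = -6 + 1·x + 0·x² + 1/4·x³.
With x = 1/2: S(1/2) = -175/32.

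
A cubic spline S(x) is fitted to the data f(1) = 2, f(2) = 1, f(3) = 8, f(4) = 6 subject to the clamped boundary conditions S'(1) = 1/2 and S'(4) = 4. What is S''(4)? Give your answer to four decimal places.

31.5333

Put M_i = S'' at the i-th knot. Here h = (1, 1, 1) and Δ = (-1, 7, -2), so the interior equations h_(i-1)·M_(i-1) + 2(h_(i-1)+h_i)·M_i + h_i·M_(i+1) = 6(Δ_i − Δ_(i-1)) read
  1·M_0 + 4·M_1 + 1·M_2 = 6(Δ_1 - Δ_0) = 48
  1·M_1 + 4·M_2 + 1·M_3 = 6(Δ_2 - Δ_1) = -54
Clamped end conditions give two more equations: 2h_0·M_0 + h_0·M_1 = 6(Δ_0 - S'(1)) = -9 and h_2·M_2 + 2h_2·M_3 = 6(S'(4) - Δ_2) = 36.
Solving: M_0 = -238/15, M_1 = 341/15, M_2 = -406/15, M_3 = 473/15.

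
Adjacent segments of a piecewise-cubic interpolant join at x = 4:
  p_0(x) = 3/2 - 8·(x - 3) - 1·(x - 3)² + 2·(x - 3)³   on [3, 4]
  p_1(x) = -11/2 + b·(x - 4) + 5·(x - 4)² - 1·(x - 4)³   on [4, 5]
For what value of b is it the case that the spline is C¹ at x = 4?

-4

p_0'(x) = -8 - 2·(x - 3) + 6·(x - 3)², so p_0'(4) = -4. On the right, p_1'(4) = b, so b = -4.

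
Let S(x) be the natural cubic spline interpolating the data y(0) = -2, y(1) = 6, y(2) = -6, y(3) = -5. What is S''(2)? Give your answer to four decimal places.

28.8000

Put σ_i = S'' at the i-th knot. Here h = (1, 1, 1) and Δ = (8, -12, 1), so the interior equations h_(i-1)·σ_(i-1) + 2(h_(i-1)+h_i)·σ_i + h_i·σ_(i+1) = 6(Δ_i − Δ_(i-1)) read
  1·σ_0 + 4·σ_1 + 1·σ_2 = 6(Δ_1 - Δ_0) = -120
  1·σ_1 + 4·σ_2 + 1·σ_3 = 6(Δ_2 - Δ_1) = 78
Natural end conditions: σ_0 = σ_3 = 0.
Forward elimination and back-substitution give σ_0 = 0, σ_1 = -186/5, σ_2 = 144/5, σ_3 = 0.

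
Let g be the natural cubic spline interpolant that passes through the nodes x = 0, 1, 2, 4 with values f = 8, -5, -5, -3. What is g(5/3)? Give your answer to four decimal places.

With σ_i denoting the second derivative at x_i, h_i = 1, 1, 2, and Δ_i = (y_(i+1) − y_i)/h_i = -13, 0, 1:
  1·σ_0 + 4·σ_1 + 1·σ_2 = 6(Δ_1 - Δ_0) = 78
  1·σ_1 + 6·σ_2 + 2·σ_3 = 6(Δ_2 - Δ_1) = 6
Natural end conditions: σ_0 = σ_3 = 0.
Hence σ_0 = 0, σ_1 = 462/23, σ_2 = -54/23, σ_3 = 0.
On [1, 2], g(x) = -5 - 145/23·(x - 1) + 231/23·(x - 1)² - 86/23·(x - 1)³.
With (x - 1) = 2/3: g(5/3) = -3631/621.

-5.8470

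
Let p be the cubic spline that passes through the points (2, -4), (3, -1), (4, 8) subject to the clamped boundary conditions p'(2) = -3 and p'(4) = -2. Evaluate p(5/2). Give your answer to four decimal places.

Write σ_i for p''(x_i). With h_i = 1, 1 and divided differences Δ_i = 3, 9, the continuity of p' gives the tridiagonal system
  1·σ_0 + 4·σ_1 + 1·σ_2 = 6(Δ_1 - Δ_0) = 36
Clamped end conditions give two more equations: 2h_0·σ_0 + h_0·σ_1 = 6(Δ_0 - p'(2)) = 36 and h_1·σ_1 + 2h_1·σ_2 = 6(p'(4) - Δ_1) = -66.
Solving: σ_0 = 19/2, σ_1 = 17, σ_2 = -83/2.
On [2, 3], p(t) = -4 - 3·(t - 2) + 19/4·(t - 2)² + 5/4·(t - 2)³.
With (t - 2) = 1/2: p(5/2) = -133/32.

-4.1563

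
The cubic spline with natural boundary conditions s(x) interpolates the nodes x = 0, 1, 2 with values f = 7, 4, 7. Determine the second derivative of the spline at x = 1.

Write M_i for s''(x_i). With h_i = 1, 1 and divided differences Δ_i = -3, 3, the continuity of s' gives the tridiagonal system
  1·M_0 + 4·M_1 + 1·M_2 = 6(Δ_1 - Δ_0) = 36
Natural end conditions: M_0 = M_2 = 0.
Hence M_0 = 0, M_1 = 9, M_2 = 0.

9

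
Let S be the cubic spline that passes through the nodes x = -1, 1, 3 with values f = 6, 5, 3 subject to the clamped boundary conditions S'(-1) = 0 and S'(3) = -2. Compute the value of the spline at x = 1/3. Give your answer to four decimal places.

Put m_i = S'' at the i-th knot. Here h = (2, 2) and Δ = (-1/2, -1), so the interior equations h_(i-1)·m_(i-1) + 2(h_(i-1)+h_i)·m_i + h_i·m_(i+1) = 6(Δ_i − Δ_(i-1)) read
  2·m_0 + 8·m_1 + 2·m_2 = 6(Δ_1 - Δ_0) = -3
Clamped end conditions give two more equations: 2h_0·m_0 + h_0·m_1 = 6(Δ_0 - S'(-1)) = -3 and h_1·m_1 + 2h_1·m_2 = 6(S'(3) - Δ_1) = -6.
Solving the tridiagonal system: m_0 = -7/8, m_1 = 1/4, m_2 = -13/8.
On [-1, 1], S(x) = 6 + 0·(x + 1) - 7/16·(x + 1)² + 3/32·(x + 1)³.
With (x + 1) = 4/3: S(1/3) = 49/9.

5.4444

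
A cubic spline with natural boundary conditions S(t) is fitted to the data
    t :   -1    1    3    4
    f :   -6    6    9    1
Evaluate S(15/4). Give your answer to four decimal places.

Write M_i for S''(x_i). With h_i = 2, 2, 1 and divided differences Δ_i = 6, 3/2, -8, the continuity of S' gives the tridiagonal system
  2·M_0 + 8·M_1 + 2·M_2 = 6(Δ_1 - Δ_0) = -27
  2·M_1 + 6·M_2 + 1·M_3 = 6(Δ_2 - Δ_1) = -57
Natural end conditions: M_0 = M_3 = 0.
Hence M_0 = 0, M_1 = -12/11, M_2 = -201/22, M_3 = 0.
On [3, 4], S(t) = 9 - 109/22·(t - 3) - 201/44·(t - 3)² + 67/44·(t - 3)³.
With (t - 3) = 3/4: S(15/4) = 9453/2816.

3.3569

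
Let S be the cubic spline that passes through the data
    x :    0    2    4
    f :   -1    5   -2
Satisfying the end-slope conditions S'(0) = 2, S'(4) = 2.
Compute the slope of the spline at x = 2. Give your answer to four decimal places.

-1.3750

Write M_i for S''(x_i). With h_i = 2, 2 and divided differences Δ_i = 3, -7/2, the continuity of S' gives the tridiagonal system
  2·M_0 + 8·M_1 + 2·M_2 = 6(Δ_1 - Δ_0) = -39
Clamped end conditions give two more equations: 2h_0·M_0 + h_0·M_1 = 6(Δ_0 - S'(0)) = 6 and h_1·M_1 + 2h_1·M_2 = 6(S'(4) - Δ_1) = 33.
Solving the tridiagonal system: M_0 = 51/8, M_1 = -39/4, M_2 = 105/8.
On [2, 4], S'(x) = b_1 + 2c_1·(x - 2) + 3d_1·(x - 2)² with b_1 = Δ_1 - h_1(2M_1 + M_2)/6 = -11/8, c_1 = M_1/2 = -39/8, d_1 = (M_2 - M_1)/(6h_1) = 61/32. So S'(2) = -11/8.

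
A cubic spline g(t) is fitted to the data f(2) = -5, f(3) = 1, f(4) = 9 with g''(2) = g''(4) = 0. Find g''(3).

With m_i denoting the second derivative at x_i, h_i = 1, 1, and Δ_i = (y_(i+1) − y_i)/h_i = 6, 8:
  1·m_0 + 4·m_1 + 1·m_2 = 6(Δ_1 - Δ_0) = 12
Natural end conditions: m_0 = m_2 = 0.
Forward elimination and back-substitution give m_0 = 0, m_1 = 3, m_2 = 0.

3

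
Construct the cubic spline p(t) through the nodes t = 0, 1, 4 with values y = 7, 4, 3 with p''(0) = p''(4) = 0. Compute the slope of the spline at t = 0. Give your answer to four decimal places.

Put M_i = p'' at the i-th knot. Here h = (1, 3) and Δ = (-3, -1/3), so the interior equations h_(i-1)·M_(i-1) + 2(h_(i-1)+h_i)·M_i + h_i·M_(i+1) = 6(Δ_i − Δ_(i-1)) read
  1·M_0 + 8·M_1 + 3·M_2 = 6(Δ_1 - Δ_0) = 16
Natural end conditions: M_0 = M_2 = 0.
Forward elimination and back-substitution give M_0 = 0, M_1 = 2, M_2 = 0.
On [0, 1], p'(t) = b_0 + 2c_0·t + 3d_0·t² with b_0 = Δ_0 - h_0(2M_0 + M_1)/6 = -10/3, c_0 = M_0/2 = 0, d_0 = (M_1 - M_0)/(6h_0) = 1/3. So p'(0) = -10/3.

-3.3333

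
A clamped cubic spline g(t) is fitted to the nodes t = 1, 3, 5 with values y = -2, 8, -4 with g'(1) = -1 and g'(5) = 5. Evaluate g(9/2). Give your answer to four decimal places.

-3.6953

Let M_i = g''(x_i). Step sizes h_i = 2, 2; slopes of the chords Δ_i = (y_(i+1) - y_i)/h_i = 5, -6.
  2·M_0 + 8·M_1 + 2·M_2 = 6(Δ_1 - Δ_0) = -66
Clamped end conditions give two more equations: 2h_0·M_0 + h_0·M_1 = 6(Δ_0 - g'(1)) = 36 and h_1·M_1 + 2h_1·M_2 = 6(g'(5) - Δ_1) = 66.
Forward elimination and back-substitution give M_0 = 75/4, M_1 = -39/2, M_2 = 105/4.
On [3, 5], g(t) = 8 - 7/4·(t - 3) - 39/4·(t - 3)² + 61/16·(t - 3)³.
With (t - 3) = 3/2: g(9/2) = -473/128.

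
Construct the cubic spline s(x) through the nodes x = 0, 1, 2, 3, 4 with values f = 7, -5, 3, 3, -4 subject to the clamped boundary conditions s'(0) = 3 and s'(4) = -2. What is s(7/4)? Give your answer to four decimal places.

Let M_i = s''(x_i). Step sizes h_i = 1, 1, 1, 1; slopes of the chords Δ_i = (y_(i+1) - y_i)/h_i = -12, 8, 0, -7.
  1·M_0 + 4·M_1 + 1·M_2 = 6(Δ_1 - Δ_0) = 120
  1·M_1 + 4·M_2 + 1·M_3 = 6(Δ_2 - Δ_1) = -48
  1·M_2 + 4·M_3 + 1·M_4 = 6(Δ_3 - Δ_2) = -42
Clamped end conditions give two more equations: 2h_0·M_0 + h_0·M_1 = 6(Δ_0 - s'(0)) = -90 and h_3·M_3 + 2h_3·M_4 = 6(s'(4) - Δ_3) = 30.
Forward elimination and back-substitution give M_0 = -503/7, M_1 = 376/7, M_2 = -23, M_3 = -68/7, M_4 = 139/7.
On [1, 2], s(x) = -5 - 85/14·(x - 1) + 188/7·(x - 1)² - 179/14·(x - 1)³.
With (x - 1) = 3/4: s(7/4) = 143/896.

0.1596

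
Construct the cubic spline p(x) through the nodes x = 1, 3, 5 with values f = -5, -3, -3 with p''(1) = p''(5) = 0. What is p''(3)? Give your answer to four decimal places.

-0.7500

Write M_i for p''(x_i). With h_i = 2, 2 and divided differences Δ_i = 1, 0, the continuity of p' gives the tridiagonal system
  2·M_0 + 8·M_1 + 2·M_2 = 6(Δ_1 - Δ_0) = -6
Natural end conditions: M_0 = M_2 = 0.
Hence M_0 = 0, M_1 = -3/4, M_2 = 0.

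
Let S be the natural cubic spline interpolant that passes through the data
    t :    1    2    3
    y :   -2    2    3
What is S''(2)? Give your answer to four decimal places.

-4.5000

Put σ_i = S'' at the i-th knot. Here h = (1, 1) and Δ = (4, 1), so the interior equations h_(i-1)·σ_(i-1) + 2(h_(i-1)+h_i)·σ_i + h_i·σ_(i+1) = 6(Δ_i − Δ_(i-1)) read
  1·σ_0 + 4·σ_1 + 1·σ_2 = 6(Δ_1 - Δ_0) = -18
Natural end conditions: σ_0 = σ_2 = 0.
Hence σ_0 = 0, σ_1 = -9/2, σ_2 = 0.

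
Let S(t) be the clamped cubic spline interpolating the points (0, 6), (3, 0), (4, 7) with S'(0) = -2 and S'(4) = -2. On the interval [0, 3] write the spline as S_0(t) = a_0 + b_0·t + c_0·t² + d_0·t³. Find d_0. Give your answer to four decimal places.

Put σ_i = S'' at the i-th knot. Here h = (3, 1) and Δ = (-2, 7), so the interior equations h_(i-1)·σ_(i-1) + 2(h_(i-1)+h_i)·σ_i + h_i·σ_(i+1) = 6(Δ_i − Δ_(i-1)) read
  3·σ_0 + 8·σ_1 + 1·σ_2 = 6(Δ_1 - Δ_0) = 54
Clamped end conditions give two more equations: 2h_0·σ_0 + h_0·σ_1 = 6(Δ_0 - S'(0)) = 0 and h_1·σ_1 + 2h_1·σ_2 = 6(S'(4) - Δ_1) = -54.
Forward elimination and back-substitution give σ_0 = -27/4, σ_1 = 27/2, σ_2 = -135/4.
On [0, 3], with S_0(t) = a_0 + b_0·t + c_0·t² + d_0·t³: c_0 = σ_0/2 = -27/8, d_0 = (σ_1 - σ_0)/(6h_0) = 9/8, b_0 = Δ_0 - h_0(2σ_0 + σ_1)/6 = -2.

1.1250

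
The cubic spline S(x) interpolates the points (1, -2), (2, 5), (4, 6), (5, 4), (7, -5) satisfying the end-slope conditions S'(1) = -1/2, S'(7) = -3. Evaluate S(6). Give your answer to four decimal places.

-0.5195

Put M_i = S'' at the i-th knot. Here h = (1, 2, 1, 2) and Δ = (7, 1/2, -2, -9/2), so the interior equations h_(i-1)·M_(i-1) + 2(h_(i-1)+h_i)·M_i + h_i·M_(i+1) = 6(Δ_i − Δ_(i-1)) read
  1·M_0 + 6·M_1 + 2·M_2 = 6(Δ_1 - Δ_0) = -39
  2·M_1 + 6·M_2 + 1·M_3 = 6(Δ_2 - Δ_1) = -15
  1·M_2 + 6·M_3 + 2·M_4 = 6(Δ_3 - Δ_2) = -15
Clamped end conditions give two more equations: 2h_0·M_0 + h_0·M_1 = 6(Δ_0 - S'(1)) = 45 and h_3·M_3 + 2h_3·M_4 = 6(S'(7) - Δ_3) = 9.
Hence M_0 = 2650/93, M_1 = -1115/93, M_2 = 413/186, M_3 = -404/93, M_4 = 1645/372.
On [5, 7], S(x) = 4 - 1145/372·(x - 5) - 202/93·(x - 5)² + 1087/1488·(x - 5)³.
With (x - 5) = 1: S(6) = -773/1488.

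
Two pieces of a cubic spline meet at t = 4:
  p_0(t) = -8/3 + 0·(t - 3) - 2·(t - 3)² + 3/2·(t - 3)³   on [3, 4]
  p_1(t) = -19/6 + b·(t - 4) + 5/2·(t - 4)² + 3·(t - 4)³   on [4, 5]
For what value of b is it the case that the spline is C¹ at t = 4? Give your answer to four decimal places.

p_0'(t) = 0 - 4·(t - 3) + 9/2·(t - 3)², so p_0'(4) = 1/2. On the right, p_1'(4) = b, so b = 1/2.

0.5000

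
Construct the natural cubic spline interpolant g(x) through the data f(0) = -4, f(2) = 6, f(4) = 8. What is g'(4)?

0

Let M_i = g''(x_i). Step sizes h_i = 2, 2; slopes of the chords Δ_i = (y_(i+1) - y_i)/h_i = 5, 1.
  2·M_0 + 8·M_1 + 2·M_2 = 6(Δ_1 - Δ_0) = -24
Natural end conditions: M_0 = M_2 = 0.
Solving the tridiagonal system: M_0 = 0, M_1 = -3, M_2 = 0.
On [2, 4], g'(x) = b_1 + 2c_1·(x - 2) + 3d_1·(x - 2)² with b_1 = Δ_1 - h_1(2M_1 + M_2)/6 = 3, c_1 = M_1/2 = -3/2, d_1 = (M_2 - M_1)/(6h_1) = 1/4. So g'(4) = 0.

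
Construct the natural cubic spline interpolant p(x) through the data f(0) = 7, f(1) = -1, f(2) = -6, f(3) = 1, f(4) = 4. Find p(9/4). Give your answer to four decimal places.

-4.9590

Let M_i = p''(x_i). Step sizes h_i = 1, 1, 1, 1; slopes of the chords Δ_i = (y_(i+1) - y_i)/h_i = -8, -5, 7, 3.
  1·M_0 + 4·M_1 + 1·M_2 = 6(Δ_1 - Δ_0) = 18
  1·M_1 + 4·M_2 + 1·M_3 = 6(Δ_2 - Δ_1) = 72
  1·M_2 + 4·M_3 + 1·M_4 = 6(Δ_3 - Δ_2) = -24
Natural end conditions: M_0 = M_4 = 0.
Forward elimination and back-substitution give M_0 = 0, M_1 = -3/4, M_2 = 21, M_3 = -45/4, M_4 = 0.
On [2, 3], p(x) = -6 + 15/8·(x - 2) + 21/2·(x - 2)² - 43/8·(x - 2)³.
With (x - 2) = 1/4: p(9/4) = -2539/512.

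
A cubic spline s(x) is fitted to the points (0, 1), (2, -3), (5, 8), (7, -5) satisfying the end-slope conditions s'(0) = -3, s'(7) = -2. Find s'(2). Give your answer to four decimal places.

1.9896

Put M_i = s'' at the i-th knot. Here h = (2, 3, 2) and Δ = (-2, 11/3, -13/2), so the interior equations h_(i-1)·M_(i-1) + 2(h_(i-1)+h_i)·M_i + h_i·M_(i+1) = 6(Δ_i − Δ_(i-1)) read
  2·M_0 + 10·M_1 + 3·M_2 = 6(Δ_1 - Δ_0) = 34
  3·M_1 + 10·M_2 + 2·M_3 = 6(Δ_2 - Δ_1) = -61
Clamped end conditions give two more equations: 2h_0·M_0 + h_0·M_1 = 6(Δ_0 - s'(0)) = 6 and h_2·M_2 + 2h_2·M_3 = 6(s'(7) - Δ_2) = 27.
Solving: M_0 = -191/96, M_1 = 335/48, M_2 = -509/48, M_3 = 1157/96.
On [2, 5], s'(x) = b_1 + 2c_1·(x - 2) + 3d_1·(x - 2)² with b_1 = Δ_1 - h_1(2M_1 + M_2)/6 = 191/96, c_1 = M_1/2 = 335/96, d_1 = (M_2 - M_1)/(6h_1) = -211/216. So s'(2) = 191/96.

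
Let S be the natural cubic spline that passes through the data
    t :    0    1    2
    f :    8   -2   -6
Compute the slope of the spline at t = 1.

-7

Write M_i for S''(x_i). With h_i = 1, 1 and divided differences Δ_i = -10, -4, the continuity of S' gives the tridiagonal system
  1·M_0 + 4·M_1 + 1·M_2 = 6(Δ_1 - Δ_0) = 36
Natural end conditions: M_0 = M_2 = 0.
Solving the tridiagonal system: M_0 = 0, M_1 = 9, M_2 = 0.
On [1, 2], S'(t) = b_1 + 2c_1·(t - 1) + 3d_1·(t - 1)² with b_1 = Δ_1 - h_1(2M_1 + M_2)/6 = -7, c_1 = M_1/2 = 9/2, d_1 = (M_2 - M_1)/(6h_1) = -3/2. So S'(1) = -7.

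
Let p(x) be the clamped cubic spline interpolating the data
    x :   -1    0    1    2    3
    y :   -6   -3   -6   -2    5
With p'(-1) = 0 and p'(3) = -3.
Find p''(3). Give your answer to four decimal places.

-35.1429

Put M_i = p'' at the i-th knot. Here h = (1, 1, 1, 1) and Δ = (3, -3, 4, 7), so the interior equations h_(i-1)·M_(i-1) + 2(h_(i-1)+h_i)·M_i + h_i·M_(i+1) = 6(Δ_i − Δ_(i-1)) read
  1·M_0 + 4·M_1 + 1·M_2 = 6(Δ_1 - Δ_0) = -36
  1·M_1 + 4·M_2 + 1·M_3 = 6(Δ_2 - Δ_1) = 42
  1·M_2 + 4·M_3 + 1·M_4 = 6(Δ_3 - Δ_2) = 18
Clamped end conditions give two more equations: 2h_0·M_0 + h_0·M_1 = 6(Δ_0 - p'(-1)) = 18 and h_3·M_3 + 2h_3·M_4 = 6(p'(3) - Δ_3) = -60.
Hence M_0 = 120/7, M_1 = -114/7, M_2 = 12, M_3 = 72/7, M_4 = -246/7.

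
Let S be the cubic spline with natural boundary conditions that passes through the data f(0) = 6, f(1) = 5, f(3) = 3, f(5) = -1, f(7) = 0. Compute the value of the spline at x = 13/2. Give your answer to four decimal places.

Let M_i = S''(x_i). Step sizes h_i = 1, 2, 2, 2; slopes of the chords Δ_i = (y_(i+1) - y_i)/h_i = -1, -1, -2, 1/2.
  1·M_0 + 6·M_1 + 2·M_2 = 6(Δ_1 - Δ_0) = 0
  2·M_1 + 8·M_2 + 2·M_3 = 6(Δ_2 - Δ_1) = -6
  2·M_2 + 8·M_3 + 2·M_4 = 6(Δ_3 - Δ_2) = 15
Natural end conditions: M_0 = M_4 = 0.
Forward elimination and back-substitution give M_0 = 0, M_1 = 39/82, M_2 = -117/82, M_3 = 183/82, M_4 = 0.
On [5, 7], S(x) = -1 - 81/82·(x - 5) + 183/164·(x - 5)² - 61/328·(x - 5)³.
With (x - 5) = 3/2: S(13/2) = -1571/2624.

-0.5987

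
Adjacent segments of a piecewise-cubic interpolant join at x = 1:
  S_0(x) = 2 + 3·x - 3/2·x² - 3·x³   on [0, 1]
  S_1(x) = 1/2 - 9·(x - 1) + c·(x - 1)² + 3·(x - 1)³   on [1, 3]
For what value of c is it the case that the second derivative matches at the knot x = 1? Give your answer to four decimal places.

-10.5000

S_0''(x) = -3 - 18·x, so S_0''(1) = -21. On the right, S_1''(1) = 2c, so c = -21/2.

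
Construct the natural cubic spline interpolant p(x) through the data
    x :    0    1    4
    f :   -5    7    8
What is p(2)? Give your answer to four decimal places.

Let m_i = p''(x_i). Step sizes h_i = 1, 3; slopes of the chords Δ_i = (y_(i+1) - y_i)/h_i = 12, 1/3.
  1·m_0 + 8·m_1 + 3·m_2 = 6(Δ_1 - Δ_0) = -70
Natural end conditions: m_0 = m_2 = 0.
Solving the tridiagonal system: m_0 = 0, m_1 = -35/4, m_2 = 0.
On [1, 4], p(x) = 7 + 109/12·(x - 1) - 35/8·(x - 1)² + 35/72·(x - 1)³.
With (x - 1) = 1: p(2) = 439/36.

12.1944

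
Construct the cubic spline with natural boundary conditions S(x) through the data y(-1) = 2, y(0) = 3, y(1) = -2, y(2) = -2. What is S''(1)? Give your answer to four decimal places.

10.4000

Write σ_i for S''(x_i). With h_i = 1, 1, 1 and divided differences Δ_i = 1, -5, 0, the continuity of S' gives the tridiagonal system
  1·σ_0 + 4·σ_1 + 1·σ_2 = 6(Δ_1 - Δ_0) = -36
  1·σ_1 + 4·σ_2 + 1·σ_3 = 6(Δ_2 - Δ_1) = 30
Natural end conditions: σ_0 = σ_3 = 0.
Hence σ_0 = 0, σ_1 = -58/5, σ_2 = 52/5, σ_3 = 0.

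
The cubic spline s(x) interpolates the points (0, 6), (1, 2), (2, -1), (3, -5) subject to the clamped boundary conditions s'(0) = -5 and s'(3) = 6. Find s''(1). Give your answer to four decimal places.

4.1333

Put m_i = s'' at the i-th knot. Here h = (1, 1, 1) and Δ = (-4, -3, -4), so the interior equations h_(i-1)·m_(i-1) + 2(h_(i-1)+h_i)·m_i + h_i·m_(i+1) = 6(Δ_i − Δ_(i-1)) read
  1·m_0 + 4·m_1 + 1·m_2 = 6(Δ_1 - Δ_0) = 6
  1·m_1 + 4·m_2 + 1·m_3 = 6(Δ_2 - Δ_1) = -6
Clamped end conditions give two more equations: 2h_0·m_0 + h_0·m_1 = 6(Δ_0 - s'(0)) = 6 and h_2·m_2 + 2h_2·m_3 = 6(s'(3) - Δ_2) = 60.
Solving the tridiagonal system: m_0 = 14/15, m_1 = 62/15, m_2 = -172/15, m_3 = 536/15.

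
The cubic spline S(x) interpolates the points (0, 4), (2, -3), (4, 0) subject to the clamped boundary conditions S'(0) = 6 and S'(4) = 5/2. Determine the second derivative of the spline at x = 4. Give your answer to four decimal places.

With m_i denoting the second derivative at x_i, h_i = 2, 2, and Δ_i = (y_(i+1) − y_i)/h_i = -7/2, 3/2:
  2·m_0 + 8·m_1 + 2·m_2 = 6(Δ_1 - Δ_0) = 30
Clamped end conditions give two more equations: 2h_0·m_0 + h_0·m_1 = 6(Δ_0 - S'(0)) = -57 and h_1·m_1 + 2h_1·m_2 = 6(S'(4) - Δ_1) = 6.
Forward elimination and back-substitution give m_0 = -151/8, m_1 = 37/4, m_2 = -25/8.

-3.1250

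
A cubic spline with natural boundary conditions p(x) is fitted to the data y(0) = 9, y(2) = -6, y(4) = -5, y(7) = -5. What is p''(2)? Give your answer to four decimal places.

Write M_i for p''(x_i). With h_i = 2, 2, 3 and divided differences Δ_i = -15/2, 1/2, 0, the continuity of p' gives the tridiagonal system
  2·M_0 + 8·M_1 + 2·M_2 = 6(Δ_1 - Δ_0) = 48
  2·M_1 + 10·M_2 + 3·M_3 = 6(Δ_2 - Δ_1) = -3
Natural end conditions: M_0 = M_3 = 0.
Solving the tridiagonal system: M_0 = 0, M_1 = 243/38, M_2 = -30/19, M_3 = 0.

6.3947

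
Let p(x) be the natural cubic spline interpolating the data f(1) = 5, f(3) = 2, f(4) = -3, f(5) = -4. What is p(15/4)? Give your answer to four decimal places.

Write m_i for p''(x_i). With h_i = 2, 1, 1 and divided differences Δ_i = -3/2, -5, -1, the continuity of p' gives the tridiagonal system
  2·m_0 + 6·m_1 + 1·m_2 = 6(Δ_1 - Δ_0) = -21
  1·m_1 + 4·m_2 + 1·m_3 = 6(Δ_2 - Δ_1) = 24
Natural end conditions: m_0 = m_3 = 0.
Solving the tridiagonal system: m_0 = 0, m_1 = -108/23, m_2 = 165/23, m_3 = 0.
On [3, 4], p(x) = 2 - 213/46·(x - 3) - 54/23·(x - 3)² + 91/46·(x - 3)³.
With (x - 3) = 3/4: p(15/4) = -5767/2944.

-1.9589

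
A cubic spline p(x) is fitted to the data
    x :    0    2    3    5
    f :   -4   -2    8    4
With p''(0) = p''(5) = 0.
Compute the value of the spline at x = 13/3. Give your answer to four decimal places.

Write m_i for p''(x_i). With h_i = 2, 1, 2 and divided differences Δ_i = 1, 10, -2, the continuity of p' gives the tridiagonal system
  2·m_0 + 6·m_1 + 1·m_2 = 6(Δ_1 - Δ_0) = 54
  1·m_1 + 6·m_2 + 2·m_3 = 6(Δ_2 - Δ_1) = -72
Natural end conditions: m_0 = m_3 = 0.
Solving the tridiagonal system: m_0 = 0, m_1 = 396/35, m_2 = -486/35, m_3 = 0.
On [3, 5], p(x) = 8 + 254/35·(x - 3) - 243/35·(x - 3)² + 81/70·(x - 3)³.
With (x - 3) = 4/3: p(13/3) = 848/105.

8.0762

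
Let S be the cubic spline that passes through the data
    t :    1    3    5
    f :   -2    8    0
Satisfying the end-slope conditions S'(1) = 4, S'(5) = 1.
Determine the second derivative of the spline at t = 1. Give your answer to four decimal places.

Let m_i = S''(x_i). Step sizes h_i = 2, 2; slopes of the chords Δ_i = (y_(i+1) - y_i)/h_i = 5, -4.
  2·m_0 + 8·m_1 + 2·m_2 = 6(Δ_1 - Δ_0) = -54
Clamped end conditions give two more equations: 2h_0·m_0 + h_0·m_1 = 6(Δ_0 - S'(1)) = 6 and h_1·m_1 + 2h_1·m_2 = 6(S'(5) - Δ_1) = 30.
Hence m_0 = 15/2, m_1 = -12, m_2 = 27/2.

7.5000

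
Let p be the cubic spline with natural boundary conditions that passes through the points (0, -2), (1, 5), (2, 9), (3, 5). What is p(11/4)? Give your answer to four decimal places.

Put M_i = p'' at the i-th knot. Here h = (1, 1, 1) and Δ = (7, 4, -4), so the interior equations h_(i-1)·M_(i-1) + 2(h_(i-1)+h_i)·M_i + h_i·M_(i+1) = 6(Δ_i − Δ_(i-1)) read
  1·M_0 + 4·M_1 + 1·M_2 = 6(Δ_1 - Δ_0) = -18
  1·M_1 + 4·M_2 + 1·M_3 = 6(Δ_2 - Δ_1) = -48
Natural end conditions: M_0 = M_3 = 0.
Solving: M_0 = 0, M_1 = -8/5, M_2 = -58/5, M_3 = 0.
On [2, 3], p(x) = 9 - 2/15·(x - 2) - 29/5·(x - 2)² + 29/15·(x - 2)³.
With (x - 2) = 3/4: p(11/4) = 413/64.

6.4531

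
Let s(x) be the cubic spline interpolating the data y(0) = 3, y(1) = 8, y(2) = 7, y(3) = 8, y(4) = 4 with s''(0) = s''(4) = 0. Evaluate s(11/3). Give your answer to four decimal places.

5.8042

With σ_i denoting the second derivative at x_i, h_i = 1, 1, 1, 1, and Δ_i = (y_(i+1) − y_i)/h_i = 5, -1, 1, -4:
  1·σ_0 + 4·σ_1 + 1·σ_2 = 6(Δ_1 - Δ_0) = -36
  1·σ_1 + 4·σ_2 + 1·σ_3 = 6(Δ_2 - Δ_1) = 12
  1·σ_2 + 4·σ_3 + 1·σ_4 = 6(Δ_3 - Δ_2) = -30
Natural end conditions: σ_0 = σ_4 = 0.
Hence σ_0 = 0, σ_1 = -309/28, σ_2 = 57/7, σ_3 = -267/28, σ_4 = 0.
On [3, 4], s(x) = 8 - 23/28·(x - 3) - 267/56·(x - 3)² + 89/56·(x - 3)³.
With (x - 3) = 2/3: s(11/3) = 1097/189.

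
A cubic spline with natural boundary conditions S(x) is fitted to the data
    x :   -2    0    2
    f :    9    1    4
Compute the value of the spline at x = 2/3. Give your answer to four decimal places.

Put σ_i = S'' at the i-th knot. Here h = (2, 2) and Δ = (-4, 3/2), so the interior equations h_(i-1)·σ_(i-1) + 2(h_(i-1)+h_i)·σ_i + h_i·σ_(i+1) = 6(Δ_i − Δ_(i-1)) read
  2·σ_0 + 8·σ_1 + 2·σ_2 = 6(Δ_1 - Δ_0) = 33
Natural end conditions: σ_0 = σ_2 = 0.
Hence σ_0 = 0, σ_1 = 33/8, σ_2 = 0.
On [0, 2], S(x) = 1 - 5/4·x + 33/16·x² - 11/32·x³.
With x = 2/3: S(2/3) = 53/54.

0.9815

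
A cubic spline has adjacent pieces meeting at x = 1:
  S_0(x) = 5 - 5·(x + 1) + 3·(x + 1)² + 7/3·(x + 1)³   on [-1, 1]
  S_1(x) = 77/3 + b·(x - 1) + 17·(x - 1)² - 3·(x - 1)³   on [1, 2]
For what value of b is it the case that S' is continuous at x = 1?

35

S_0'(x) = -5 + 6·(x + 1) + 7·(x + 1)², so S_0'(1) = 35. On the right, S_1'(1) = b, so b = 35.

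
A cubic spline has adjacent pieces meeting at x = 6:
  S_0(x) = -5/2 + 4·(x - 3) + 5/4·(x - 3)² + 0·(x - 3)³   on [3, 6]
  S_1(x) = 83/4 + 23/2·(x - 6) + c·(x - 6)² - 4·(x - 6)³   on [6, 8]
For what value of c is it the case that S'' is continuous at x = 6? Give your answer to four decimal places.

1.2500

S_0''(x) = 5/2 + 0·(x - 3), so S_0''(6) = 5/2. On the right, S_1''(6) = 2c, so c = 5/4.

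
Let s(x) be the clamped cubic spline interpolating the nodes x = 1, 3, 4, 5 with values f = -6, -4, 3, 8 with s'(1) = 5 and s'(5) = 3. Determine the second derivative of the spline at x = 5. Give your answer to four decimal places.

With σ_i denoting the second derivative at x_i, h_i = 2, 1, 1, and Δ_i = (y_(i+1) − y_i)/h_i = 1, 7, 5:
  2·σ_0 + 6·σ_1 + 1·σ_2 = 6(Δ_1 - Δ_0) = 36
  1·σ_1 + 4·σ_2 + 1·σ_3 = 6(Δ_2 - Δ_1) = -12
Clamped end conditions give two more equations: 2h_0·σ_0 + h_0·σ_1 = 6(Δ_0 - s'(1)) = -24 and h_2·σ_2 + 2h_2·σ_3 = 6(s'(5) - Δ_2) = -12.
Solving: σ_0 = -124/11, σ_1 = 116/11, σ_2 = -52/11, σ_3 = -40/11.

-3.6364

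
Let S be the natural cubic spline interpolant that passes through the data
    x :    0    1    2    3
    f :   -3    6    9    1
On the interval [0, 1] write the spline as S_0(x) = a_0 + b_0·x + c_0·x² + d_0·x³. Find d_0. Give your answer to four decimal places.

With m_i denoting the second derivative at x_i, h_i = 1, 1, 1, and Δ_i = (y_(i+1) − y_i)/h_i = 9, 3, -8:
  1·m_0 + 4·m_1 + 1·m_2 = 6(Δ_1 - Δ_0) = -36
  1·m_1 + 4·m_2 + 1·m_3 = 6(Δ_2 - Δ_1) = -66
Natural end conditions: m_0 = m_3 = 0.
Solving: m_0 = 0, m_1 = -26/5, m_2 = -76/5, m_3 = 0.
On [0, 1], with S_0(x) = a_0 + b_0·x + c_0·x² + d_0·x³: c_0 = m_0/2 = 0, d_0 = (m_1 - m_0)/(6h_0) = -13/15, b_0 = Δ_0 - h_0(2m_0 + m_1)/6 = 148/15.

-0.8667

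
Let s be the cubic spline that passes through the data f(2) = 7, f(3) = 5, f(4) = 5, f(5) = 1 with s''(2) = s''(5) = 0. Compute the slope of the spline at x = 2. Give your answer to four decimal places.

-2.8000

Put σ_i = s'' at the i-th knot. Here h = (1, 1, 1) and Δ = (-2, 0, -4), so the interior equations h_(i-1)·σ_(i-1) + 2(h_(i-1)+h_i)·σ_i + h_i·σ_(i+1) = 6(Δ_i − Δ_(i-1)) read
  1·σ_0 + 4·σ_1 + 1·σ_2 = 6(Δ_1 - Δ_0) = 12
  1·σ_1 + 4·σ_2 + 1·σ_3 = 6(Δ_2 - Δ_1) = -24
Natural end conditions: σ_0 = σ_3 = 0.
Solving: σ_0 = 0, σ_1 = 24/5, σ_2 = -36/5, σ_3 = 0.
On [2, 3], s'(x) = b_0 + 2c_0·(x - 2) + 3d_0·(x - 2)² with b_0 = Δ_0 - h_0(2σ_0 + σ_1)/6 = -14/5, c_0 = σ_0/2 = 0, d_0 = (σ_1 - σ_0)/(6h_0) = 4/5. So s'(2) = -14/5.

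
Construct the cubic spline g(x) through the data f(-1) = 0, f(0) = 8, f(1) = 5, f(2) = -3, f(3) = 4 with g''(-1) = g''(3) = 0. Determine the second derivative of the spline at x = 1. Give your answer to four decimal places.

-10.2857

Write M_i for g''(x_i). With h_i = 1, 1, 1, 1 and divided differences Δ_i = 8, -3, -8, 7, the continuity of g' gives the tridiagonal system
  1·M_0 + 4·M_1 + 1·M_2 = 6(Δ_1 - Δ_0) = -66
  1·M_1 + 4·M_2 + 1·M_3 = 6(Δ_2 - Δ_1) = -30
  1·M_2 + 4·M_3 + 1·M_4 = 6(Δ_3 - Δ_2) = 90
Natural end conditions: M_0 = M_4 = 0.
Forward elimination and back-substitution give M_0 = 0, M_1 = -195/14, M_2 = -72/7, M_3 = 351/14, M_4 = 0.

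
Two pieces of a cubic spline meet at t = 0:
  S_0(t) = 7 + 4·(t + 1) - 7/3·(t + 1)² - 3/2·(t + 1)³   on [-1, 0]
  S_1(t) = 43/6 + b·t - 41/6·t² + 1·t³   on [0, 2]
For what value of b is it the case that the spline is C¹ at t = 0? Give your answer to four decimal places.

S_0'(t) = 4 - 14/3·(t + 1) - 9/2·(t + 1)², so S_0'(0) = -31/6. On the right, S_1'(0) = b, so b = -31/6.

-5.1667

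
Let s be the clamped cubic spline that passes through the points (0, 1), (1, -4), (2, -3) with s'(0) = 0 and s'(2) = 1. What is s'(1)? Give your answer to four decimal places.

With M_i denoting the second derivative at x_i, h_i = 1, 1, and Δ_i = (y_(i+1) − y_i)/h_i = -5, 1:
  1·M_0 + 4·M_1 + 1·M_2 = 6(Δ_1 - Δ_0) = 36
Clamped end conditions give two more equations: 2h_0·M_0 + h_0·M_1 = 6(Δ_0 - s'(0)) = -30 and h_1·M_1 + 2h_1·M_2 = 6(s'(2) - Δ_1) = 0.
Forward elimination and back-substitution give M_0 = -47/2, M_1 = 17, M_2 = -17/2.
On [1, 2], s'(x) = b_1 + 2c_1·(x - 1) + 3d_1·(x - 1)² with b_1 = Δ_1 - h_1(2M_1 + M_2)/6 = -13/4, c_1 = M_1/2 = 17/2, d_1 = (M_2 - M_1)/(6h_1) = -17/4. So s'(1) = -13/4.

-3.2500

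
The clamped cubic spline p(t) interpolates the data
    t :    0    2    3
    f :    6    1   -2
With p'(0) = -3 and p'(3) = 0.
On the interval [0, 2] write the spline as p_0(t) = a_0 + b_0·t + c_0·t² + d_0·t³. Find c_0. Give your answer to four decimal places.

Let M_i = p''(x_i). Step sizes h_i = 2, 1; slopes of the chords Δ_i = (y_(i+1) - y_i)/h_i = -5/2, -3.
  2·M_0 + 6·M_1 + 1·M_2 = 6(Δ_1 - Δ_0) = -3
Clamped end conditions give two more equations: 2h_0·M_0 + h_0·M_1 = 6(Δ_0 - p'(0)) = 3 and h_1·M_1 + 2h_1·M_2 = 6(p'(3) - Δ_1) = 18.
Hence M_0 = 9/4, M_1 = -3, M_2 = 21/2.
On [0, 2], with p_0(t) = a_0 + b_0·t + c_0·t² + d_0·t³: c_0 = M_0/2 = 9/8, d_0 = (M_1 - M_0)/(6h_0) = -7/16, b_0 = Δ_0 - h_0(2M_0 + M_1)/6 = -3.

1.1250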